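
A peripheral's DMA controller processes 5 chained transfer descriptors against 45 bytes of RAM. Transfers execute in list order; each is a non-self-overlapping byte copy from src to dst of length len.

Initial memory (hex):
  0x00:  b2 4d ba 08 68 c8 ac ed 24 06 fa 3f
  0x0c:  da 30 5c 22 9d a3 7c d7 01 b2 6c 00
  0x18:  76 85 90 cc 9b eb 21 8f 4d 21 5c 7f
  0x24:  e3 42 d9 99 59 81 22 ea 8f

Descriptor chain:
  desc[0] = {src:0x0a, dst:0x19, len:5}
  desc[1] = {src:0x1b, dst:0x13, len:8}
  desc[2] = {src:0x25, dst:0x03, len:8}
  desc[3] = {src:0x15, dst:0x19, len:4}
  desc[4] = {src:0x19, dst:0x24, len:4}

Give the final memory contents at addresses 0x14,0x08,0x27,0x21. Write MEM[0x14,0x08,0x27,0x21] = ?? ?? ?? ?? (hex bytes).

MEM[0x14,0x08,0x27,0x21] = 30 22 4d 21

#0 dst[0x19+5] := {0xfa,0x3f,0xda,0x30,0x5c}
#1 dst[0x13+8] := {0xda,0x30,0x5c,0x21,0x8f,0x4d,0x21,0x5c}
#2 dst[0x03+8] := {0x42,0xd9,0x99,0x59,0x81,0x22,0xea,0x8f}
#3 dst[0x19+4] := {0x5c,0x21,0x8f,0x4d}
#4 dst[0x24+4] := {0x5c,0x21,0x8f,0x4d}
query mem[0x14]=0x30, mem[0x08]=0x22, mem[0x27]=0x4d, mem[0x21]=0x21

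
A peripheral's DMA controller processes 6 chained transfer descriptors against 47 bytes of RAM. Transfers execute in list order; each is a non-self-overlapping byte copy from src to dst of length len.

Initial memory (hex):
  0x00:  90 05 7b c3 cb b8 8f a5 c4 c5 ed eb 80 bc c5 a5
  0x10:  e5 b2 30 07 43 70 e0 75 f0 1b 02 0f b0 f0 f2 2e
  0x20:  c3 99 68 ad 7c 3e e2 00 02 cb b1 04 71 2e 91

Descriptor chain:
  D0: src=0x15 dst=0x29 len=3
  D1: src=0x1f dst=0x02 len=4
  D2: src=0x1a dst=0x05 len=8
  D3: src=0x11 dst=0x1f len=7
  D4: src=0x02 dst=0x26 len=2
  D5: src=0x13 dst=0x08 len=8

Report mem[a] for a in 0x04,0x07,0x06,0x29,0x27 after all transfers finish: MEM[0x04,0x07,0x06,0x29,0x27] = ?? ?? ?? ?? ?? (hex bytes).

MEM[0x04,0x07,0x06,0x29,0x27] = 99 b0 0f 70 c3

D0: mem[0x29..0x2b] <- [70 e0 75]
D1: mem[0x02..0x05] <- [2e c3 99 68]
D2: mem[0x05..0x0c] <- [02 0f b0 f0 f2 2e c3 99]
D3: mem[0x1f..0x25] <- [b2 30 07 43 70 e0 75]
D4: mem[0x26..0x27] <- [2e c3]
D5: mem[0x08..0x0f] <- [07 43 70 e0 75 f0 1b 02]
query mem[0x04]=0x99, mem[0x07]=0xb0, mem[0x06]=0x0f, mem[0x29]=0x70, mem[0x27]=0xc3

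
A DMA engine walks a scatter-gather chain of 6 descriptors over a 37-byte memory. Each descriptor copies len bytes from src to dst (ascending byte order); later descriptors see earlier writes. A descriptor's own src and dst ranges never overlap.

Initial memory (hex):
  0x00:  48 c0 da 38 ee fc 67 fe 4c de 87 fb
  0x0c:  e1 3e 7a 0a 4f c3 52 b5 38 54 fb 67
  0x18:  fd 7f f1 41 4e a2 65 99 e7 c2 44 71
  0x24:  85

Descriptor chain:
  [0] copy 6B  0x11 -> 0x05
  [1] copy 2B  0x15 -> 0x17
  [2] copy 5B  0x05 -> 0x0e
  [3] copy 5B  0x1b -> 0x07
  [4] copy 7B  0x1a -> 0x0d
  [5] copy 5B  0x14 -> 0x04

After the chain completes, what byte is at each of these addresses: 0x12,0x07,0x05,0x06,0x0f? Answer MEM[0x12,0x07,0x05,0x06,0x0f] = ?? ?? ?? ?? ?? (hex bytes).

MEM[0x12,0x07,0x05,0x06,0x0f] = 99 54 54 fb 4e

  after D0: wrote 6B at 0x05 = c352b53854fb
  after D1: wrote 2B at 0x17 = 54fb
  after D2: wrote 5B at 0x0e = c352b53854
  after D3: wrote 5B at 0x07 = 414ea26599
  after D4: wrote 7B at 0x0d = f1414ea26599e7
  after D5: wrote 5B at 0x04 = 3854fb54fb
query mem[0x12]=0x99, mem[0x07]=0x54, mem[0x05]=0x54, mem[0x06]=0xfb, mem[0x0f]=0x4e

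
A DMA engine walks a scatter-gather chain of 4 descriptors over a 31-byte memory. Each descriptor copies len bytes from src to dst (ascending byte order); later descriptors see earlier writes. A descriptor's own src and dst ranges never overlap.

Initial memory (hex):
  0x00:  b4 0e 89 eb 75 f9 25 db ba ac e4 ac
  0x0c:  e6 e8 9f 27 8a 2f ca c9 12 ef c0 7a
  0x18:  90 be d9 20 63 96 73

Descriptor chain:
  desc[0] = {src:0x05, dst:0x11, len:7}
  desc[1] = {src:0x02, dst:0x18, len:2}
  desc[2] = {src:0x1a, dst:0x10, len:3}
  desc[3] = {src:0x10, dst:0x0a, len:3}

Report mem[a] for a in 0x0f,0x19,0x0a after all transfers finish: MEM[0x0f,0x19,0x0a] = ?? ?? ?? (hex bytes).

MEM[0x0f,0x19,0x0a] = 27 eb d9

D0: mem[0x11..0x17] <- [f9 25 db ba ac e4 ac]
D1: mem[0x18..0x19] <- [89 eb]
D2: mem[0x10..0x12] <- [d9 20 63]
D3: mem[0x0a..0x0c] <- [d9 20 63]
query mem[0x0f]=0x27, mem[0x19]=0xeb, mem[0x0a]=0xd9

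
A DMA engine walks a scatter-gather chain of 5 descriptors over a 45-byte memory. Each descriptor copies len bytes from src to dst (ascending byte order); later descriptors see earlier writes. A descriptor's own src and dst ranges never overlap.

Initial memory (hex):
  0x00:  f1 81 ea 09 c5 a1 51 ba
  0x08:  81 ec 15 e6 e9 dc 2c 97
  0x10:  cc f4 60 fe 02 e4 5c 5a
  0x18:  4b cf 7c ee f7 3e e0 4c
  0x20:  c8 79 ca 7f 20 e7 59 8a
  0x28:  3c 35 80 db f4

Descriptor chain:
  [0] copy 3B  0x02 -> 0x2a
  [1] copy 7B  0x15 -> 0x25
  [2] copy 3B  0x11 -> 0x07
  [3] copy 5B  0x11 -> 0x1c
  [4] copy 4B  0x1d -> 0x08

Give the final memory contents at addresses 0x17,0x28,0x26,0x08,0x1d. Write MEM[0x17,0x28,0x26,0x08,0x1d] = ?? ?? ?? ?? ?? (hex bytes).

MEM[0x17,0x28,0x26,0x08,0x1d] = 5a 4b 5c 60 60

[0] 0x02->0x2a len=3 : ea 09 c5
[1] 0x15->0x25 len=7 : e4 5c 5a 4b cf 7c ee
[2] 0x11->0x07 len=3 : f4 60 fe
[3] 0x11->0x1c len=5 : f4 60 fe 02 e4
[4] 0x1d->0x08 len=4 : 60 fe 02 e4
query mem[0x17]=0x5a, mem[0x28]=0x4b, mem[0x26]=0x5c, mem[0x08]=0x60, mem[0x1d]=0x60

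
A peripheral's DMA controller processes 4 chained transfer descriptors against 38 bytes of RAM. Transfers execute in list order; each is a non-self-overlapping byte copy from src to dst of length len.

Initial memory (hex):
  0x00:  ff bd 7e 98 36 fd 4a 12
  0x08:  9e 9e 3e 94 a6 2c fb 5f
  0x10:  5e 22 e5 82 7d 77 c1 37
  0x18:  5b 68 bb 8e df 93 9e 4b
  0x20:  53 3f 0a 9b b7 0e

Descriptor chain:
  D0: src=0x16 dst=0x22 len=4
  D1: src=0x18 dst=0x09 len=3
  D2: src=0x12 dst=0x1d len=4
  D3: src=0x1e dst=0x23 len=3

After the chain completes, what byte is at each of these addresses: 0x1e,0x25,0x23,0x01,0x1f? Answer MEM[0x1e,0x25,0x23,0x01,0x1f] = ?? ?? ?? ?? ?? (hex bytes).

MEM[0x1e,0x25,0x23,0x01,0x1f] = 82 77 82 bd 7d

#0 dst[0x22+4] := {0xc1,0x37,0x5b,0x68}
#1 dst[0x09+3] := {0x5b,0x68,0xbb}
#2 dst[0x1d+4] := {0xe5,0x82,0x7d,0x77}
#3 dst[0x23+3] := {0x82,0x7d,0x77}
query mem[0x1e]=0x82, mem[0x25]=0x77, mem[0x23]=0x82, mem[0x01]=0xbd, mem[0x1f]=0x7d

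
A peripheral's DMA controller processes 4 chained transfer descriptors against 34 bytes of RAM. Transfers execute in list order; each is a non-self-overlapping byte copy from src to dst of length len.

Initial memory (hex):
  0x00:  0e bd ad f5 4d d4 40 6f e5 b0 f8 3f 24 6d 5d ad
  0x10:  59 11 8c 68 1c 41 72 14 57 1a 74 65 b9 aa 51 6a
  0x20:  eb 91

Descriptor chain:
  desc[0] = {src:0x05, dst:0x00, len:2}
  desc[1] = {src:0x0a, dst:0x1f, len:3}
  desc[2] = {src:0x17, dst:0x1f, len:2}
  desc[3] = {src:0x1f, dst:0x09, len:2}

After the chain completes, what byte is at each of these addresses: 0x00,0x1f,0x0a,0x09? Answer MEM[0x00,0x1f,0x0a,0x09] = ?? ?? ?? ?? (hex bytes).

MEM[0x00,0x1f,0x0a,0x09] = d4 14 57 14

[0] 0x05->0x00 len=2 : d4 40
[1] 0x0a->0x1f len=3 : f8 3f 24
[2] 0x17->0x1f len=2 : 14 57
[3] 0x1f->0x09 len=2 : 14 57
query mem[0x00]=0xd4, mem[0x1f]=0x14, mem[0x0a]=0x57, mem[0x09]=0x14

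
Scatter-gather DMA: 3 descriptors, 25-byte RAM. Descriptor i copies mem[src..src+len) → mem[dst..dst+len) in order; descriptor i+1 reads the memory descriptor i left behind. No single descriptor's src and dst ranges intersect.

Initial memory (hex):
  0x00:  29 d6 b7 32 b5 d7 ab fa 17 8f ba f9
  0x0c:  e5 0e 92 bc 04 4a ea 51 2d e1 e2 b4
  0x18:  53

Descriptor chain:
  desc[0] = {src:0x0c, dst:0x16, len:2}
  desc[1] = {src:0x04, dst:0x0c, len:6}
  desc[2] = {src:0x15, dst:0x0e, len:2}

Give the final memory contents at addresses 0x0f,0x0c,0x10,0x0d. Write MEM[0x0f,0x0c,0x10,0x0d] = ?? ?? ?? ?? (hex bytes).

[0] 0x0c->0x16 len=2 : e5 0e
[1] 0x04->0x0c len=6 : b5 d7 ab fa 17 8f
[2] 0x15->0x0e len=2 : e1 e5
query mem[0x0f]=0xe5, mem[0x0c]=0xb5, mem[0x10]=0x17, mem[0x0d]=0xd7

MEM[0x0f,0x0c,0x10,0x0d] = e5 b5 17 d7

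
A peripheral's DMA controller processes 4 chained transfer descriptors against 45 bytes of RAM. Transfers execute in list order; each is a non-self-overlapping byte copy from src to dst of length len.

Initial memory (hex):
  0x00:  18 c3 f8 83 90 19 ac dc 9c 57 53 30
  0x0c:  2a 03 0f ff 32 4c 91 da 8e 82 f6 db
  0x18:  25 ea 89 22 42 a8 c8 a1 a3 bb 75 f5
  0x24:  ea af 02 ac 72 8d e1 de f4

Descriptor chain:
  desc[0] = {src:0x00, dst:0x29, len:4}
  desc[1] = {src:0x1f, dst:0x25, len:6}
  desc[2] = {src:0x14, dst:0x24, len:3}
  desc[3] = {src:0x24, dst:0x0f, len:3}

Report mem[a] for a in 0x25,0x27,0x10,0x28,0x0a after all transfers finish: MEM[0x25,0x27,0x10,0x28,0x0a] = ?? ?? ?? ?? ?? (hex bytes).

MEM[0x25,0x27,0x10,0x28,0x0a] = 82 bb 82 75 53

[0] 0x00->0x29 len=4 : 18 c3 f8 83
[1] 0x1f->0x25 len=6 : a1 a3 bb 75 f5 ea
[2] 0x14->0x24 len=3 : 8e 82 f6
[3] 0x24->0x0f len=3 : 8e 82 f6
query mem[0x25]=0x82, mem[0x27]=0xbb, mem[0x10]=0x82, mem[0x28]=0x75, mem[0x0a]=0x53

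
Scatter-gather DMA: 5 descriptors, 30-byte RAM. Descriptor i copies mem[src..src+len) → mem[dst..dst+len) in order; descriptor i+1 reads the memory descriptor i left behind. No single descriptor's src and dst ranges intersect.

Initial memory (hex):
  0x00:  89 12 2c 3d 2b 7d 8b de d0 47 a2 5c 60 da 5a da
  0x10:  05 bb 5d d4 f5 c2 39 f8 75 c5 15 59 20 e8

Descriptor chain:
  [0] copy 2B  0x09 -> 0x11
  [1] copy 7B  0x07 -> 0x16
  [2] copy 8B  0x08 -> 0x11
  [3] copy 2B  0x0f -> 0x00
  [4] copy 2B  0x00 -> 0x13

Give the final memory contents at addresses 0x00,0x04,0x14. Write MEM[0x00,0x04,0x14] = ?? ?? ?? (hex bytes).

[0] 0x09->0x11 len=2 : 47 a2
[1] 0x07->0x16 len=7 : de d0 47 a2 5c 60 da
[2] 0x08->0x11 len=8 : d0 47 a2 5c 60 da 5a da
[3] 0x0f->0x00 len=2 : da 05
[4] 0x00->0x13 len=2 : da 05
query mem[0x00]=0xda, mem[0x04]=0x2b, mem[0x14]=0x05

MEM[0x00,0x04,0x14] = da 2b 05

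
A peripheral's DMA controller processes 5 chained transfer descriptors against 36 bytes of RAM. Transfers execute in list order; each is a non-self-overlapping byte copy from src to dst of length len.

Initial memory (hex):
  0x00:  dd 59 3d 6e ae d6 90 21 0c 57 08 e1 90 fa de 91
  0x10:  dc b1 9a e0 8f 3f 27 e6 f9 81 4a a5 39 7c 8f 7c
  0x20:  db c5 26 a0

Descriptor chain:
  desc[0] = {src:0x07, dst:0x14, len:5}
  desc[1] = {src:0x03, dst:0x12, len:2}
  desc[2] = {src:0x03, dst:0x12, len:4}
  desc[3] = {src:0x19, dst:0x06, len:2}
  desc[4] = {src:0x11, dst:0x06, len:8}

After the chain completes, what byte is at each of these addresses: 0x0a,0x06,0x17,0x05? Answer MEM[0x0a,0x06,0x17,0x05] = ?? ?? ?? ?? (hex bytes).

MEM[0x0a,0x06,0x17,0x05] = 90 b1 08 d6

[0] 0x07->0x14 len=5 : 21 0c 57 08 e1
[1] 0x03->0x12 len=2 : 6e ae
[2] 0x03->0x12 len=4 : 6e ae d6 90
[3] 0x19->0x06 len=2 : 81 4a
[4] 0x11->0x06 len=8 : b1 6e ae d6 90 57 08 e1
query mem[0x0a]=0x90, mem[0x06]=0xb1, mem[0x17]=0x08, mem[0x05]=0xd6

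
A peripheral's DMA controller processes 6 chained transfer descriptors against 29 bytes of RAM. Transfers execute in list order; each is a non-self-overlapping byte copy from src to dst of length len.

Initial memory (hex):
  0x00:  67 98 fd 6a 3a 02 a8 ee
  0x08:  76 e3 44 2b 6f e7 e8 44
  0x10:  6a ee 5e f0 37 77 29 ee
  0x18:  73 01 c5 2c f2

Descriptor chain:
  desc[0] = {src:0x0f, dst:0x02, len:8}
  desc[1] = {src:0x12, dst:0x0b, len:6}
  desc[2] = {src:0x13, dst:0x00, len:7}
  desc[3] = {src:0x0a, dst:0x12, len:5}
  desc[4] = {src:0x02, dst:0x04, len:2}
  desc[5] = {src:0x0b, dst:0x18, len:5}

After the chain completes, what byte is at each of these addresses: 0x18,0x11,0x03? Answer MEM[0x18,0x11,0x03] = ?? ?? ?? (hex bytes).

D0: mem[0x02..0x09] <- [44 6a ee 5e f0 37 77 29]
D1: mem[0x0b..0x10] <- [5e f0 37 77 29 ee]
D2: mem[0x00..0x06] <- [f0 37 77 29 ee 73 01]
D3: mem[0x12..0x16] <- [44 5e f0 37 77]
D4: mem[0x04..0x05] <- [77 29]
D5: mem[0x18..0x1c] <- [5e f0 37 77 29]
query mem[0x18]=0x5e, mem[0x11]=0xee, mem[0x03]=0x29

MEM[0x18,0x11,0x03] = 5e ee 29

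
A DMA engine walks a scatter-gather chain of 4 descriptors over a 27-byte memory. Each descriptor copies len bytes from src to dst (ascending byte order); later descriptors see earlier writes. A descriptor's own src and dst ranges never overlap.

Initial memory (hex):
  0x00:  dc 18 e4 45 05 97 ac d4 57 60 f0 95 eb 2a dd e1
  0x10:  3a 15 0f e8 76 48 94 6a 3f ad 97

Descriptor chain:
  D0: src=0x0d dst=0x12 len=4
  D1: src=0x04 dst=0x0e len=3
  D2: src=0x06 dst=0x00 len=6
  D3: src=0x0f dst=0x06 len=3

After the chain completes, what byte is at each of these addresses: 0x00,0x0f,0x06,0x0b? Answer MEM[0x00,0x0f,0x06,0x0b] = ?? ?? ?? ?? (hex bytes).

MEM[0x00,0x0f,0x06,0x0b] = ac 97 97 95

[0] 0x0d->0x12 len=4 : 2a dd e1 3a
[1] 0x04->0x0e len=3 : 05 97 ac
[2] 0x06->0x00 len=6 : ac d4 57 60 f0 95
[3] 0x0f->0x06 len=3 : 97 ac 15
query mem[0x00]=0xac, mem[0x0f]=0x97, mem[0x06]=0x97, mem[0x0b]=0x95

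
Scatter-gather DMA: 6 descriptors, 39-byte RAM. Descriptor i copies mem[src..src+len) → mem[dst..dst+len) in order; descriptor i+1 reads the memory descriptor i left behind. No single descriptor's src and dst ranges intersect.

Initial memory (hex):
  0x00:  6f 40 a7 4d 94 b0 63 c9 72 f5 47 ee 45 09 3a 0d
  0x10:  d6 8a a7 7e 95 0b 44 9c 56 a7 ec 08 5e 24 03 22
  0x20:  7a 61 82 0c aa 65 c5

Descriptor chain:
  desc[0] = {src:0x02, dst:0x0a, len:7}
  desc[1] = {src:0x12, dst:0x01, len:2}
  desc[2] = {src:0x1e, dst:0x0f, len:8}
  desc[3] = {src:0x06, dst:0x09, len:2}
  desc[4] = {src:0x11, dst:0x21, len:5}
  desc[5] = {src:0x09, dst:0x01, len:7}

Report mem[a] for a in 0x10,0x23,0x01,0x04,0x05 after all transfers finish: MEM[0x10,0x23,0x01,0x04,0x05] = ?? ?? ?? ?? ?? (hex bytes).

MEM[0x10,0x23,0x01,0x04,0x05] = 22 82 63 94 b0

#0 dst[0x0a+7] := {0xa7,0x4d,0x94,0xb0,0x63,0xc9,0x72}
#1 dst[0x01+2] := {0xa7,0x7e}
#2 dst[0x0f+8] := {0x03,0x22,0x7a,0x61,0x82,0x0c,0xaa,0x65}
#3 dst[0x09+2] := {0x63,0xc9}
#4 dst[0x21+5] := {0x7a,0x61,0x82,0x0c,0xaa}
#5 dst[0x01+7] := {0x63,0xc9,0x4d,0x94,0xb0,0x63,0x03}
query mem[0x10]=0x22, mem[0x23]=0x82, mem[0x01]=0x63, mem[0x04]=0x94, mem[0x05]=0xb0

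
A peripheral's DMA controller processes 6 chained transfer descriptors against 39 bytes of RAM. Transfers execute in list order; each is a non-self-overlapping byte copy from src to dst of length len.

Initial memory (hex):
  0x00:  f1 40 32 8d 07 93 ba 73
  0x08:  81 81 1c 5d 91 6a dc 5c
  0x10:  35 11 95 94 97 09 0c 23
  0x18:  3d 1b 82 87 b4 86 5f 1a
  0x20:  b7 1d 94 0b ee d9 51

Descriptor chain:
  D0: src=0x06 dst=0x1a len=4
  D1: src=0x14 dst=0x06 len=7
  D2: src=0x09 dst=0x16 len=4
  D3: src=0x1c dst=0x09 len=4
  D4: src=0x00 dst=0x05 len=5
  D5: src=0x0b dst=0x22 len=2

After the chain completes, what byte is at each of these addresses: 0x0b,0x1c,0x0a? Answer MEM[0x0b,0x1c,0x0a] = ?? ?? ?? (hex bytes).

[0] 0x06->0x1a len=4 : ba 73 81 81
[1] 0x14->0x06 len=7 : 97 09 0c 23 3d 1b ba
[2] 0x09->0x16 len=4 : 23 3d 1b ba
[3] 0x1c->0x09 len=4 : 81 81 5f 1a
[4] 0x00->0x05 len=5 : f1 40 32 8d 07
[5] 0x0b->0x22 len=2 : 5f 1a
query mem[0x0b]=0x5f, mem[0x1c]=0x81, mem[0x0a]=0x81

MEM[0x0b,0x1c,0x0a] = 5f 81 81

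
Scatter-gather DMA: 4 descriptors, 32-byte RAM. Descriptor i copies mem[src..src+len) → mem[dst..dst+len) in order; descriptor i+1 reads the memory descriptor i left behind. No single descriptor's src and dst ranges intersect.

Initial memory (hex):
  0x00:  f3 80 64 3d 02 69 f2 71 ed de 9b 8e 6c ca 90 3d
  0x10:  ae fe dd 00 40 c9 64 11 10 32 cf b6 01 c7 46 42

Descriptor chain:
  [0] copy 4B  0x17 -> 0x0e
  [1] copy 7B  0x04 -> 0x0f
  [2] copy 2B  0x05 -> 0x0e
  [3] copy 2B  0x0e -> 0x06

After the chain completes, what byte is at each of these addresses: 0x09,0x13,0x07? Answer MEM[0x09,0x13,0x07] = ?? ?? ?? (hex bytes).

MEM[0x09,0x13,0x07] = de ed f2

  after D0: wrote 4B at 0x0e = 111032cf
  after D1: wrote 7B at 0x0f = 0269f271edde9b
  after D2: wrote 2B at 0x0e = 69f2
  after D3: wrote 2B at 0x06 = 69f2
query mem[0x09]=0xde, mem[0x13]=0xed, mem[0x07]=0xf2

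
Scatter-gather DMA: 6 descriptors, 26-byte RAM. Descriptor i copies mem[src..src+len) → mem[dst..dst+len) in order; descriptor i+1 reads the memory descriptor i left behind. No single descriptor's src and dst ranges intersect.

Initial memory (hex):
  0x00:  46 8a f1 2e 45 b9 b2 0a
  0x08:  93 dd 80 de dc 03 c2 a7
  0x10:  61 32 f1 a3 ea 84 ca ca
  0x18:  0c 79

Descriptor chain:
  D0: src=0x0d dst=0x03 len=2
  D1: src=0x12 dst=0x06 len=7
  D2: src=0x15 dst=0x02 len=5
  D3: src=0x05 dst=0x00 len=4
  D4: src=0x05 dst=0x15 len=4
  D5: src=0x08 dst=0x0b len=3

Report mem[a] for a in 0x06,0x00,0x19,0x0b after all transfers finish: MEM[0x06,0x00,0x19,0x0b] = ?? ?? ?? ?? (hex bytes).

D0: mem[0x03..0x04] <- [03 c2]
D1: mem[0x06..0x0c] <- [f1 a3 ea 84 ca ca 0c]
D2: mem[0x02..0x06] <- [84 ca ca 0c 79]
D3: mem[0x00..0x03] <- [0c 79 a3 ea]
D4: mem[0x15..0x18] <- [0c 79 a3 ea]
D5: mem[0x0b..0x0d] <- [ea 84 ca]
query mem[0x06]=0x79, mem[0x00]=0x0c, mem[0x19]=0x79, mem[0x0b]=0xea

MEM[0x06,0x00,0x19,0x0b] = 79 0c 79 ea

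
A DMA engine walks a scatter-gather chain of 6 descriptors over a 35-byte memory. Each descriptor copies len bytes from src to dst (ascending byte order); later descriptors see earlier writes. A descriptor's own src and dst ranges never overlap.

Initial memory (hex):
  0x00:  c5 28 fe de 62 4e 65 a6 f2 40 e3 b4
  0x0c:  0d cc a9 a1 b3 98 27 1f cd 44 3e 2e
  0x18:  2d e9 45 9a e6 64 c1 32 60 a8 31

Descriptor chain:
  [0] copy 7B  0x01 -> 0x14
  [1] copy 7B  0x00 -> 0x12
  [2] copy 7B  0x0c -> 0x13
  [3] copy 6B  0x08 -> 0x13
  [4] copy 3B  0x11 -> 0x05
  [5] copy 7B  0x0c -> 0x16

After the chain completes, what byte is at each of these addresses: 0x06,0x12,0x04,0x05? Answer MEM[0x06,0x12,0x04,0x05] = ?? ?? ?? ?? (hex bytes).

D0: mem[0x14..0x1a] <- [28 fe de 62 4e 65 a6]
D1: mem[0x12..0x18] <- [c5 28 fe de 62 4e 65]
D2: mem[0x13..0x19] <- [0d cc a9 a1 b3 98 c5]
D3: mem[0x13..0x18] <- [f2 40 e3 b4 0d cc]
D4: mem[0x05..0x07] <- [98 c5 f2]
D5: mem[0x16..0x1c] <- [0d cc a9 a1 b3 98 c5]
query mem[0x06]=0xc5, mem[0x12]=0xc5, mem[0x04]=0x62, mem[0x05]=0x98

MEM[0x06,0x12,0x04,0x05] = c5 c5 62 98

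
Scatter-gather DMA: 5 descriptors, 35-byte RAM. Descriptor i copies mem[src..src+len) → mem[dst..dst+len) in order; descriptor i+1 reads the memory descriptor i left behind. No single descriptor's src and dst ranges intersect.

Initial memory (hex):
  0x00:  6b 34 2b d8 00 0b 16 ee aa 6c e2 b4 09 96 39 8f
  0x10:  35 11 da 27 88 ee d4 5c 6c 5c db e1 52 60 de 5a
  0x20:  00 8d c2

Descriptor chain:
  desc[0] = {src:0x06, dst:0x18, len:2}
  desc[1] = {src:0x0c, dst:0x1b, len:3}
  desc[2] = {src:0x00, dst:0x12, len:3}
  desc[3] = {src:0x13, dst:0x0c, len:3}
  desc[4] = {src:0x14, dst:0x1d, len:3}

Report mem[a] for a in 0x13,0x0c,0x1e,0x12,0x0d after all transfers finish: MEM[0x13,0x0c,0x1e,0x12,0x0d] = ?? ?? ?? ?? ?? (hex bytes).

MEM[0x13,0x0c,0x1e,0x12,0x0d] = 34 34 ee 6b 2b

  after D0: wrote 2B at 0x18 = 16ee
  after D1: wrote 3B at 0x1b = 099639
  after D2: wrote 3B at 0x12 = 6b342b
  after D3: wrote 3B at 0x0c = 342bee
  after D4: wrote 3B at 0x1d = 2beed4
query mem[0x13]=0x34, mem[0x0c]=0x34, mem[0x1e]=0xee, mem[0x12]=0x6b, mem[0x0d]=0x2b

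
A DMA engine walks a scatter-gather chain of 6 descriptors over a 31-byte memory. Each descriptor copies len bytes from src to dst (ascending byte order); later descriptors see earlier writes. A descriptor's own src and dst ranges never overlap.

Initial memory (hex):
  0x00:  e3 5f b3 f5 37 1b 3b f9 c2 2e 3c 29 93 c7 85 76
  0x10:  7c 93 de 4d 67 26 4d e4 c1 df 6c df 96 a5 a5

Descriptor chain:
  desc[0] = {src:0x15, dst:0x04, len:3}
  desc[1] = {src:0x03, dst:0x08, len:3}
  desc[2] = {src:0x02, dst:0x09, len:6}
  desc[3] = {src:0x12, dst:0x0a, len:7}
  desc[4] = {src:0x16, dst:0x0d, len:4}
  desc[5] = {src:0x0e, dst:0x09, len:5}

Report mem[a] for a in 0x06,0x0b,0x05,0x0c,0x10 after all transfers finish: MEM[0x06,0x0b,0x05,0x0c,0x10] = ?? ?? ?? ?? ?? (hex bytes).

  after D0: wrote 3B at 0x04 = 264de4
  after D1: wrote 3B at 0x08 = f5264d
  after D2: wrote 6B at 0x09 = b3f5264de4f9
  after D3: wrote 7B at 0x0a = de4d67264de4c1
  after D4: wrote 4B at 0x0d = 4de4c1df
  after D5: wrote 5B at 0x09 = e4c1df93de
query mem[0x06]=0xe4, mem[0x0b]=0xdf, mem[0x05]=0x4d, mem[0x0c]=0x93, mem[0x10]=0xdf

MEM[0x06,0x0b,0x05,0x0c,0x10] = e4 df 4d 93 df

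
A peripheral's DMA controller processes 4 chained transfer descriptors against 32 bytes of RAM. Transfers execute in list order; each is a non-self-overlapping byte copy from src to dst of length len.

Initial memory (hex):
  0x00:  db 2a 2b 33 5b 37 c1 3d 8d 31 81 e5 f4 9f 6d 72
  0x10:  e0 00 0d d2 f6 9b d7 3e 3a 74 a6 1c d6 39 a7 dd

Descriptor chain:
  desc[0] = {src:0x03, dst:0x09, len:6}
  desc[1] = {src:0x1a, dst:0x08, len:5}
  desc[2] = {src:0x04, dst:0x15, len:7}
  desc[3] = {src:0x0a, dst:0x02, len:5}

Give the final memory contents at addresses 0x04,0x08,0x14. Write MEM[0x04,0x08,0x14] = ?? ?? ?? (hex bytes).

MEM[0x04,0x08,0x14] = a7 a6 f6

[0] 0x03->0x09 len=6 : 33 5b 37 c1 3d 8d
[1] 0x1a->0x08 len=5 : a6 1c d6 39 a7
[2] 0x04->0x15 len=7 : 5b 37 c1 3d a6 1c d6
[3] 0x0a->0x02 len=5 : d6 39 a7 3d 8d
query mem[0x04]=0xa7, mem[0x08]=0xa6, mem[0x14]=0xf6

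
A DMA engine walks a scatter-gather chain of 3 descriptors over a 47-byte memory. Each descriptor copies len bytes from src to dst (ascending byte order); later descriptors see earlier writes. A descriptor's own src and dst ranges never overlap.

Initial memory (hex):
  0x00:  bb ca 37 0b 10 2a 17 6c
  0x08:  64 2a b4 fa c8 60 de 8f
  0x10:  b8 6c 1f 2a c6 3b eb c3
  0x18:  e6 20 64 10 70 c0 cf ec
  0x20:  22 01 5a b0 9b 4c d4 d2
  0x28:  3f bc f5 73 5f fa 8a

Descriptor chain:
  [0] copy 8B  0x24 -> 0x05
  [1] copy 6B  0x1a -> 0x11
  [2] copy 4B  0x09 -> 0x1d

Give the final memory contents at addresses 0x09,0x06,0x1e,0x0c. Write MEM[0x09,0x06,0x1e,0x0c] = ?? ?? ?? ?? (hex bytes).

D0: mem[0x05..0x0c] <- [9b 4c d4 d2 3f bc f5 73]
D1: mem[0x11..0x16] <- [64 10 70 c0 cf ec]
D2: mem[0x1d..0x20] <- [3f bc f5 73]
query mem[0x09]=0x3f, mem[0x06]=0x4c, mem[0x1e]=0xbc, mem[0x0c]=0x73

MEM[0x09,0x06,0x1e,0x0c] = 3f 4c bc 73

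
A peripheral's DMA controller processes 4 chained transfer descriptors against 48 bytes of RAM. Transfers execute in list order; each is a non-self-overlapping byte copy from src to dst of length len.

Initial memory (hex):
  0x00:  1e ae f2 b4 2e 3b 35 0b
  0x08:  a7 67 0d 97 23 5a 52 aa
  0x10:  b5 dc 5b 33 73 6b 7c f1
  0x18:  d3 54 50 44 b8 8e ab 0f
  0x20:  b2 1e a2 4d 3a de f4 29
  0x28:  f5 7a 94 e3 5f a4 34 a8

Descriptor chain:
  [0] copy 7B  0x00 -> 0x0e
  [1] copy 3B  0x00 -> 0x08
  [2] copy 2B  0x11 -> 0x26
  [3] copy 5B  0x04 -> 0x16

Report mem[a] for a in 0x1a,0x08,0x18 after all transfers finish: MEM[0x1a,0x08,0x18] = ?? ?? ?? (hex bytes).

D0: mem[0x0e..0x14] <- [1e ae f2 b4 2e 3b 35]
D1: mem[0x08..0x0a] <- [1e ae f2]
D2: mem[0x26..0x27] <- [b4 2e]
D3: mem[0x16..0x1a] <- [2e 3b 35 0b 1e]
query mem[0x1a]=0x1e, mem[0x08]=0x1e, mem[0x18]=0x35

MEM[0x1a,0x08,0x18] = 1e 1e 35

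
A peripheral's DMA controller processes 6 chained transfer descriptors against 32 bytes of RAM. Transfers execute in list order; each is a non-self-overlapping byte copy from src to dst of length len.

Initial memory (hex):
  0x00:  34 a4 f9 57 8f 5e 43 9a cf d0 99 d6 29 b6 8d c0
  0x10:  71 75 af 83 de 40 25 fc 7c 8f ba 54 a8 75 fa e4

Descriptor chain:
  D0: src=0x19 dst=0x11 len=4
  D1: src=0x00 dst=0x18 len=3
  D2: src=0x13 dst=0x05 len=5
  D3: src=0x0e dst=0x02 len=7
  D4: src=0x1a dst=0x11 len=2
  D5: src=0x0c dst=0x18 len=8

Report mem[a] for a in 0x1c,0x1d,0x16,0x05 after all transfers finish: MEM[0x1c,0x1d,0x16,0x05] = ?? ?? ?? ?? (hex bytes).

MEM[0x1c,0x1d,0x16,0x05] = 71 f9 25 8f

D0: mem[0x11..0x14] <- [8f ba 54 a8]
D1: mem[0x18..0x1a] <- [34 a4 f9]
D2: mem[0x05..0x09] <- [54 a8 40 25 fc]
D3: mem[0x02..0x08] <- [8d c0 71 8f ba 54 a8]
D4: mem[0x11..0x12] <- [f9 54]
D5: mem[0x18..0x1f] <- [29 b6 8d c0 71 f9 54 54]
query mem[0x1c]=0x71, mem[0x1d]=0xf9, mem[0x16]=0x25, mem[0x05]=0x8f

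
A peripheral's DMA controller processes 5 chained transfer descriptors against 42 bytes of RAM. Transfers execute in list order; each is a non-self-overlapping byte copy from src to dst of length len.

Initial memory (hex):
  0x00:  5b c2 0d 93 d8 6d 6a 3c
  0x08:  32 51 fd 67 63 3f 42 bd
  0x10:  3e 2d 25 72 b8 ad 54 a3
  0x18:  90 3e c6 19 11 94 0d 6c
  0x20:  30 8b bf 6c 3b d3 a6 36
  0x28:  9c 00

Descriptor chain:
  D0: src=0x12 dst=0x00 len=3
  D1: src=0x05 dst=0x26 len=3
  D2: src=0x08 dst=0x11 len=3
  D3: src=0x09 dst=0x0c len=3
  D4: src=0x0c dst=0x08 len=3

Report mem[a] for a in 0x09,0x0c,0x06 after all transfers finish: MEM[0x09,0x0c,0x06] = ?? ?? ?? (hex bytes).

MEM[0x09,0x0c,0x06] = fd 51 6a

D0: mem[0x00..0x02] <- [25 72 b8]
D1: mem[0x26..0x28] <- [6d 6a 3c]
D2: mem[0x11..0x13] <- [32 51 fd]
D3: mem[0x0c..0x0e] <- [51 fd 67]
D4: mem[0x08..0x0a] <- [51 fd 67]
query mem[0x09]=0xfd, mem[0x0c]=0x51, mem[0x06]=0x6a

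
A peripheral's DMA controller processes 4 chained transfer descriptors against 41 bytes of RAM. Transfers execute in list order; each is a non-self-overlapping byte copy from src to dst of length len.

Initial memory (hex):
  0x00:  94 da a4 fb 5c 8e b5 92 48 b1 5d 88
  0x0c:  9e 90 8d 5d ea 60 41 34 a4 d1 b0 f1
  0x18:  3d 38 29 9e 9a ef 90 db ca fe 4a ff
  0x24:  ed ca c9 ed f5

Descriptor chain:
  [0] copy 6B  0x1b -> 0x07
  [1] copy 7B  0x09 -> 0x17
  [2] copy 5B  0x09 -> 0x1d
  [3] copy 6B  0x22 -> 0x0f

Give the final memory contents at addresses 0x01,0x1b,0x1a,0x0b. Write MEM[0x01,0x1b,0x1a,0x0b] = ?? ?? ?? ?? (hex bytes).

MEM[0x01,0x1b,0x1a,0x0b] = da 90 ca db

  after D0: wrote 6B at 0x07 = 9e9aef90dbca
  after D1: wrote 7B at 0x17 = ef90dbca908d5d
  after D2: wrote 5B at 0x1d = ef90dbca90
  after D3: wrote 6B at 0x0f = 4affedcac9ed
query mem[0x01]=0xda, mem[0x1b]=0x90, mem[0x1a]=0xca, mem[0x0b]=0xdb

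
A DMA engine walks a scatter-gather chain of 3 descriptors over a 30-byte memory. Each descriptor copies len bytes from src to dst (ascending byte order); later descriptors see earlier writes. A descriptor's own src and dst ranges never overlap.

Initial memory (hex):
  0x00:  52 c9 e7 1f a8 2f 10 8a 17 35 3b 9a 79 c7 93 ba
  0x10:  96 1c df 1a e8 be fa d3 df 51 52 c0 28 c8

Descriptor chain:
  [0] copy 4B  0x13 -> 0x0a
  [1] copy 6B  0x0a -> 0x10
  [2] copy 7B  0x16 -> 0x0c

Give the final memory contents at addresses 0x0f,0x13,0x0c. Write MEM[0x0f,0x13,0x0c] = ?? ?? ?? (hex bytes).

MEM[0x0f,0x13,0x0c] = 51 fa fa

[0] 0x13->0x0a len=4 : 1a e8 be fa
[1] 0x0a->0x10 len=6 : 1a e8 be fa 93 ba
[2] 0x16->0x0c len=7 : fa d3 df 51 52 c0 28
query mem[0x0f]=0x51, mem[0x13]=0xfa, mem[0x0c]=0xfa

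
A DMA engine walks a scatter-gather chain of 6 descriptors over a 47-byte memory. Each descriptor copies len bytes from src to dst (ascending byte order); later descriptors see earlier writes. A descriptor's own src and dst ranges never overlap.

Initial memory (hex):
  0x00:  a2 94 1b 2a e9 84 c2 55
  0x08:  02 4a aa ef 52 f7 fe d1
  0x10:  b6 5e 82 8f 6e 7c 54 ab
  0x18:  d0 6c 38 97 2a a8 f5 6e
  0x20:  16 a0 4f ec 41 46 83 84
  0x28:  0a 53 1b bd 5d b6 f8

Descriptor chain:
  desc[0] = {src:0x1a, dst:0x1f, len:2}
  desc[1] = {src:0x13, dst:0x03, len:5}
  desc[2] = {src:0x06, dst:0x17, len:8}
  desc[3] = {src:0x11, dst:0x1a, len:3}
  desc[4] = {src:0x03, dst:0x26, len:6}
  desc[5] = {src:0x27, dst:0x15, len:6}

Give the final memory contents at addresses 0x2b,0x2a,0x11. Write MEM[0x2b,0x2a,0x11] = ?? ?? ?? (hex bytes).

  after D0: wrote 2B at 0x1f = 3897
  after D1: wrote 5B at 0x03 = 8f6e7c54ab
  after D2: wrote 8B at 0x17 = 54ab024aaaef52f7
  after D3: wrote 3B at 0x1a = 5e828f
  after D4: wrote 6B at 0x26 = 8f6e7c54ab02
  after D5: wrote 6B at 0x15 = 6e7c54ab025d
query mem[0x2b]=0x02, mem[0x2a]=0xab, mem[0x11]=0x5e

MEM[0x2b,0x2a,0x11] = 02 ab 5e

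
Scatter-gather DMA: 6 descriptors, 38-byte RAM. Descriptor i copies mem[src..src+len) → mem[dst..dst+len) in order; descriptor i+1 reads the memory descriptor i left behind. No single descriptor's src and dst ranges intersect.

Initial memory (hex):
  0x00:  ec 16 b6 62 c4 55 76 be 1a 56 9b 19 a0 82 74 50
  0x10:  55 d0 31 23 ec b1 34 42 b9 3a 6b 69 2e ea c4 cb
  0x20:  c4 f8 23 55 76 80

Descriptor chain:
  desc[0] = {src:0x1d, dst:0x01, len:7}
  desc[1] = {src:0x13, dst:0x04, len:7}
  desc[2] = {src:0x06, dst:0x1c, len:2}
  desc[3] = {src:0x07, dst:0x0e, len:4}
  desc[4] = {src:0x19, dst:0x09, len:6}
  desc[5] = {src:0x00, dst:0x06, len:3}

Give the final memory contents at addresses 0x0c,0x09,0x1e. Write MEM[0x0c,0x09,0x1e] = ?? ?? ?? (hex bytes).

MEM[0x0c,0x09,0x1e] = b1 3a c4

[0] 0x1d->0x01 len=7 : ea c4 cb c4 f8 23 55
[1] 0x13->0x04 len=7 : 23 ec b1 34 42 b9 3a
[2] 0x06->0x1c len=2 : b1 34
[3] 0x07->0x0e len=4 : 34 42 b9 3a
[4] 0x19->0x09 len=6 : 3a 6b 69 b1 34 c4
[5] 0x00->0x06 len=3 : ec ea c4
query mem[0x0c]=0xb1, mem[0x09]=0x3a, mem[0x1e]=0xc4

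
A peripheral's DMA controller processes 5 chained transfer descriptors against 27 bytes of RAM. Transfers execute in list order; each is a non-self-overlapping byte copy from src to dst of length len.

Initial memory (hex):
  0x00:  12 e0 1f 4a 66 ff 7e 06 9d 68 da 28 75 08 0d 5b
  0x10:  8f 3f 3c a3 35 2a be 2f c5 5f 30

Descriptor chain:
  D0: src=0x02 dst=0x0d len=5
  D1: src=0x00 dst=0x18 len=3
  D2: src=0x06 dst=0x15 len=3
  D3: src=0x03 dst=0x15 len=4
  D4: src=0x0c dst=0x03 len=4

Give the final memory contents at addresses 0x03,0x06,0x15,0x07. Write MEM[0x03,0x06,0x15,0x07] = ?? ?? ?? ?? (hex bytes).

MEM[0x03,0x06,0x15,0x07] = 75 66 4a 06

#0 dst[0x0d+5] := {0x1f,0x4a,0x66,0xff,0x7e}
#1 dst[0x18+3] := {0x12,0xe0,0x1f}
#2 dst[0x15+3] := {0x7e,0x06,0x9d}
#3 dst[0x15+4] := {0x4a,0x66,0xff,0x7e}
#4 dst[0x03+4] := {0x75,0x1f,0x4a,0x66}
query mem[0x03]=0x75, mem[0x06]=0x66, mem[0x15]=0x4a, mem[0x07]=0x06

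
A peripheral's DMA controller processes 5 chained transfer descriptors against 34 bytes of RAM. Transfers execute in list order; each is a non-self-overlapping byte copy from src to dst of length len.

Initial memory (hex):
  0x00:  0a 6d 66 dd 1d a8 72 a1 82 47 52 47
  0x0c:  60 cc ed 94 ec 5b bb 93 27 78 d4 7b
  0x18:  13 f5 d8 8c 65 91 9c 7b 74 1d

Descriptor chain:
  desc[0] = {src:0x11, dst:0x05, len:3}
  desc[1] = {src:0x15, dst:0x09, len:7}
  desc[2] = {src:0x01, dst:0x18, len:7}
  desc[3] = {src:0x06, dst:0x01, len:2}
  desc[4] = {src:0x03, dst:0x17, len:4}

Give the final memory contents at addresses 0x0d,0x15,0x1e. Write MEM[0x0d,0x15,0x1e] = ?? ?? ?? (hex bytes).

MEM[0x0d,0x15,0x1e] = f5 78 93

D0: mem[0x05..0x07] <- [5b bb 93]
D1: mem[0x09..0x0f] <- [78 d4 7b 13 f5 d8 8c]
D2: mem[0x18..0x1e] <- [6d 66 dd 1d 5b bb 93]
D3: mem[0x01..0x02] <- [bb 93]
D4: mem[0x17..0x1a] <- [dd 1d 5b bb]
query mem[0x0d]=0xf5, mem[0x15]=0x78, mem[0x1e]=0x93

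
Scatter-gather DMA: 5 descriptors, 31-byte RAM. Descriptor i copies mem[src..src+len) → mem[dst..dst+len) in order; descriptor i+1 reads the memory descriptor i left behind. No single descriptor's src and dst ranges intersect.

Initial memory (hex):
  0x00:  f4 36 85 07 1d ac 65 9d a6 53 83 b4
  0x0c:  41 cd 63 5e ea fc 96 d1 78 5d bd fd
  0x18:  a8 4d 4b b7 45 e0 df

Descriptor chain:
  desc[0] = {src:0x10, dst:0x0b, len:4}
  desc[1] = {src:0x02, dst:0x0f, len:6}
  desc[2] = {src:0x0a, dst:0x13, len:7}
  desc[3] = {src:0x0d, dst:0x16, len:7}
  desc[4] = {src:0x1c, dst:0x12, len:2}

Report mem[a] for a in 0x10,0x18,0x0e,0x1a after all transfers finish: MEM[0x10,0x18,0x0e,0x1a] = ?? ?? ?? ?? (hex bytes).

MEM[0x10,0x18,0x0e,0x1a] = 07 85 d1 1d

#0 dst[0x0b+4] := {0xea,0xfc,0x96,0xd1}
#1 dst[0x0f+6] := {0x85,0x07,0x1d,0xac,0x65,0x9d}
#2 dst[0x13+7] := {0x83,0xea,0xfc,0x96,0xd1,0x85,0x07}
#3 dst[0x16+7] := {0x96,0xd1,0x85,0x07,0x1d,0xac,0x83}
#4 dst[0x12+2] := {0x83,0xe0}
query mem[0x10]=0x07, mem[0x18]=0x85, mem[0x0e]=0xd1, mem[0x1a]=0x1d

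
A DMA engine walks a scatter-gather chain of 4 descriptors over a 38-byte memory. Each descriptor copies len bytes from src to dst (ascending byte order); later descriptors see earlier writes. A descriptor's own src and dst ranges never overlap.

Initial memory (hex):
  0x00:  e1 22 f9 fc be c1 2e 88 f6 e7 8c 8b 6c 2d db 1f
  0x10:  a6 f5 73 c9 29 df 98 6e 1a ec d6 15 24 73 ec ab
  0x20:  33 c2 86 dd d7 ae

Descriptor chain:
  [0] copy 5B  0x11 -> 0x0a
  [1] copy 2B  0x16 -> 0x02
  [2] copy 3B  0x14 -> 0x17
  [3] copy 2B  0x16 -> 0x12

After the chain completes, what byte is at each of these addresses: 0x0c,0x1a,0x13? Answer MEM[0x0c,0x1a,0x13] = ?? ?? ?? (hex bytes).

MEM[0x0c,0x1a,0x13] = c9 d6 29

[0] 0x11->0x0a len=5 : f5 73 c9 29 df
[1] 0x16->0x02 len=2 : 98 6e
[2] 0x14->0x17 len=3 : 29 df 98
[3] 0x16->0x12 len=2 : 98 29
query mem[0x0c]=0xc9, mem[0x1a]=0xd6, mem[0x13]=0x29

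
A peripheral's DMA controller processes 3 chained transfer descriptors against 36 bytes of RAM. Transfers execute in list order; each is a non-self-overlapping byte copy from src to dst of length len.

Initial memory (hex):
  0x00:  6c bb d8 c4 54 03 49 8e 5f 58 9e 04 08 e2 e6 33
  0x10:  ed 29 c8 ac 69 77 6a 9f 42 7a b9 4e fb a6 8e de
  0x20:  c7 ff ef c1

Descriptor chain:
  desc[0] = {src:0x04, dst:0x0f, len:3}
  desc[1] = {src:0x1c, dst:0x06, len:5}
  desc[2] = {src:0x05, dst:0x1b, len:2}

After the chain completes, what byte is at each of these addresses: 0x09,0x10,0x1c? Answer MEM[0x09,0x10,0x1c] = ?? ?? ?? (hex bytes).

#0 dst[0x0f+3] := {0x54,0x03,0x49}
#1 dst[0x06+5] := {0xfb,0xa6,0x8e,0xde,0xc7}
#2 dst[0x1b+2] := {0x03,0xfb}
query mem[0x09]=0xde, mem[0x10]=0x03, mem[0x1c]=0xfb

MEM[0x09,0x10,0x1c] = de 03 fb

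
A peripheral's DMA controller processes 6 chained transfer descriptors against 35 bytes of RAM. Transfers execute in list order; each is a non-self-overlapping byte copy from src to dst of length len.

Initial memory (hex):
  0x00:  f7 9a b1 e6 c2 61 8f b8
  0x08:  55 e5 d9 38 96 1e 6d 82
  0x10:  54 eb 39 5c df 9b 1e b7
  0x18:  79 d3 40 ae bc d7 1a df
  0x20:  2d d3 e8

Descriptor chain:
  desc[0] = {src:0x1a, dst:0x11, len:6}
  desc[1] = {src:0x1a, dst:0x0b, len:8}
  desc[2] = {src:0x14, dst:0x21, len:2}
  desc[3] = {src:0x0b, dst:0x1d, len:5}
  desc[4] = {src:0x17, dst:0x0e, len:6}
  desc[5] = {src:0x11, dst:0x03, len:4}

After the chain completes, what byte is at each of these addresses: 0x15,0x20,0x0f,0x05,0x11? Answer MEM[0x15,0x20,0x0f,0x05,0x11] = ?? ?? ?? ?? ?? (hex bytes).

#0 dst[0x11+6] := {0x40,0xae,0xbc,0xd7,0x1a,0xdf}
#1 dst[0x0b+8] := {0x40,0xae,0xbc,0xd7,0x1a,0xdf,0x2d,0xd3}
#2 dst[0x21+2] := {0xd7,0x1a}
#3 dst[0x1d+5] := {0x40,0xae,0xbc,0xd7,0x1a}
#4 dst[0x0e+6] := {0xb7,0x79,0xd3,0x40,0xae,0xbc}
#5 dst[0x03+4] := {0x40,0xae,0xbc,0xd7}
query mem[0x15]=0x1a, mem[0x20]=0xd7, mem[0x0f]=0x79, mem[0x05]=0xbc, mem[0x11]=0x40

MEM[0x15,0x20,0x0f,0x05,0x11] = 1a d7 79 bc 40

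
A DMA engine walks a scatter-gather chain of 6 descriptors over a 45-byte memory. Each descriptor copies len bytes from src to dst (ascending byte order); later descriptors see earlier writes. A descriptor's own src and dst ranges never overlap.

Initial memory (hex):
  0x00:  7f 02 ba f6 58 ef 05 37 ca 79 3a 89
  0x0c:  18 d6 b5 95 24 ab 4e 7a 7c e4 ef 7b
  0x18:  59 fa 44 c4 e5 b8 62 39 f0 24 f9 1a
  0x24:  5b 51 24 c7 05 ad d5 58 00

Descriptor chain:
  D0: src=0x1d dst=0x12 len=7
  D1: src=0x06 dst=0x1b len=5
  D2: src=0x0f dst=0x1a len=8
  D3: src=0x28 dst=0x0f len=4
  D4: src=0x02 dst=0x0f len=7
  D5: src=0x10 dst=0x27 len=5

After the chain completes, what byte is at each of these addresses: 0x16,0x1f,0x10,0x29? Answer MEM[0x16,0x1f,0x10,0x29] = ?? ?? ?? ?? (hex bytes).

MEM[0x16,0x1f,0x10,0x29] = 24 39 f6 ef

D0: mem[0x12..0x18] <- [b8 62 39 f0 24 f9 1a]
D1: mem[0x1b..0x1f] <- [05 37 ca 79 3a]
D2: mem[0x1a..0x21] <- [95 24 ab b8 62 39 f0 24]
D3: mem[0x0f..0x12] <- [05 ad d5 58]
D4: mem[0x0f..0x15] <- [ba f6 58 ef 05 37 ca]
D5: mem[0x27..0x2b] <- [f6 58 ef 05 37]
query mem[0x16]=0x24, mem[0x1f]=0x39, mem[0x10]=0xf6, mem[0x29]=0xef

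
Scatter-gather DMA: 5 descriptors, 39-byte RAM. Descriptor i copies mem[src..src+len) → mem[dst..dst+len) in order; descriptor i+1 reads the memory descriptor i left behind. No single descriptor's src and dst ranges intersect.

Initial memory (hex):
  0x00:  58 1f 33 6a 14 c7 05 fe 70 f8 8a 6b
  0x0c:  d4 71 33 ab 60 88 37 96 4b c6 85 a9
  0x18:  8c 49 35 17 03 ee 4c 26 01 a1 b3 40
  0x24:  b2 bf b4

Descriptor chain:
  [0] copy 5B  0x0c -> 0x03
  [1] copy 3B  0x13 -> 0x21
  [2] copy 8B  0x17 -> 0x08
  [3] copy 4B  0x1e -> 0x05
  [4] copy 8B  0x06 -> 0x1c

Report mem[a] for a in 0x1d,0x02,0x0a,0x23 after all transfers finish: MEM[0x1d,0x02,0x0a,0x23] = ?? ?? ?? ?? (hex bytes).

  after D0: wrote 5B at 0x03 = d47133ab60
  after D1: wrote 3B at 0x21 = 964bc6
  after D2: wrote 8B at 0x08 = a98c49351703ee4c
  after D3: wrote 4B at 0x05 = 4c260196
  after D4: wrote 8B at 0x1c = 2601968c49351703
query mem[0x1d]=0x01, mem[0x02]=0x33, mem[0x0a]=0x49, mem[0x23]=0x03

MEM[0x1d,0x02,0x0a,0x23] = 01 33 49 03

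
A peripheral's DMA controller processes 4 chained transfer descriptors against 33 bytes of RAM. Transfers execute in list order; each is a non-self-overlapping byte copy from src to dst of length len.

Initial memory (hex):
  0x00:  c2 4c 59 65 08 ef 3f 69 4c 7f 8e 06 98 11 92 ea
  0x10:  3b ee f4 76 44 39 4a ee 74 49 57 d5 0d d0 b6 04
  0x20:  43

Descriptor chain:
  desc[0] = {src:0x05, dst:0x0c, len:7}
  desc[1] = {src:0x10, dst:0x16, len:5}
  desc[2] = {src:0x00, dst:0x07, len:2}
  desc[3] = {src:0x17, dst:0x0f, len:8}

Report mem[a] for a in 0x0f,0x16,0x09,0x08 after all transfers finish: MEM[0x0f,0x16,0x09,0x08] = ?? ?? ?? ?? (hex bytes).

MEM[0x0f,0x16,0x09,0x08] = 8e b6 7f 4c

  after D0: wrote 7B at 0x0c = ef3f694c7f8e06
  after D1: wrote 5B at 0x16 = 7f8e067644
  after D2: wrote 2B at 0x07 = c24c
  after D3: wrote 8B at 0x0f = 8e067644d50dd0b6
query mem[0x0f]=0x8e, mem[0x16]=0xb6, mem[0x09]=0x7f, mem[0x08]=0x4c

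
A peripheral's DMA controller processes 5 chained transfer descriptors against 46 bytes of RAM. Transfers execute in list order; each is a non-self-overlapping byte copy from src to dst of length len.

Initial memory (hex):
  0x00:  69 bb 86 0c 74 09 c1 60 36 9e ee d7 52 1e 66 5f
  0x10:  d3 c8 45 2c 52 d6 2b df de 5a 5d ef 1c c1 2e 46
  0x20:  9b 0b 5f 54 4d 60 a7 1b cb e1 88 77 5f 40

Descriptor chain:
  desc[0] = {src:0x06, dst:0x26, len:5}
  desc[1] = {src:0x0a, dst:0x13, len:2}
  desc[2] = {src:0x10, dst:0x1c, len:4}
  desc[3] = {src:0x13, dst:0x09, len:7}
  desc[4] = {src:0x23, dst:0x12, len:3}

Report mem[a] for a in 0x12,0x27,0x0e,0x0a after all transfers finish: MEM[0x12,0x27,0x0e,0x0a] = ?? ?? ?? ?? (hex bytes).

D0: mem[0x26..0x2a] <- [c1 60 36 9e ee]
D1: mem[0x13..0x14] <- [ee d7]
D2: mem[0x1c..0x1f] <- [d3 c8 45 ee]
D3: mem[0x09..0x0f] <- [ee d7 d6 2b df de 5a]
D4: mem[0x12..0x14] <- [54 4d 60]
query mem[0x12]=0x54, mem[0x27]=0x60, mem[0x0e]=0xde, mem[0x0a]=0xd7

MEM[0x12,0x27,0x0e,0x0a] = 54 60 de d7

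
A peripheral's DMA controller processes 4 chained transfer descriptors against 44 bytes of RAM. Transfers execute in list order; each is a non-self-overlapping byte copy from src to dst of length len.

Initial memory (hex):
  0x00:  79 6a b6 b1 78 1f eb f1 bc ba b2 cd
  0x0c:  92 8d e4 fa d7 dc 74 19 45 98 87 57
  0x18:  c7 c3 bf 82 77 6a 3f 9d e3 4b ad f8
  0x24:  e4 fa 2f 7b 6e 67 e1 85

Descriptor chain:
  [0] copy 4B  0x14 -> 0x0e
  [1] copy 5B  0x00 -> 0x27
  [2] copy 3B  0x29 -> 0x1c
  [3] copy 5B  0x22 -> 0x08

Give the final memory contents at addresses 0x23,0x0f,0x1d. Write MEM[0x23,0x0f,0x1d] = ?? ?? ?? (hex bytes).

MEM[0x23,0x0f,0x1d] = f8 98 b1

#0 dst[0x0e+4] := {0x45,0x98,0x87,0x57}
#1 dst[0x27+5] := {0x79,0x6a,0xb6,0xb1,0x78}
#2 dst[0x1c+3] := {0xb6,0xb1,0x78}
#3 dst[0x08+5] := {0xad,0xf8,0xe4,0xfa,0x2f}
query mem[0x23]=0xf8, mem[0x0f]=0x98, mem[0x1d]=0xb1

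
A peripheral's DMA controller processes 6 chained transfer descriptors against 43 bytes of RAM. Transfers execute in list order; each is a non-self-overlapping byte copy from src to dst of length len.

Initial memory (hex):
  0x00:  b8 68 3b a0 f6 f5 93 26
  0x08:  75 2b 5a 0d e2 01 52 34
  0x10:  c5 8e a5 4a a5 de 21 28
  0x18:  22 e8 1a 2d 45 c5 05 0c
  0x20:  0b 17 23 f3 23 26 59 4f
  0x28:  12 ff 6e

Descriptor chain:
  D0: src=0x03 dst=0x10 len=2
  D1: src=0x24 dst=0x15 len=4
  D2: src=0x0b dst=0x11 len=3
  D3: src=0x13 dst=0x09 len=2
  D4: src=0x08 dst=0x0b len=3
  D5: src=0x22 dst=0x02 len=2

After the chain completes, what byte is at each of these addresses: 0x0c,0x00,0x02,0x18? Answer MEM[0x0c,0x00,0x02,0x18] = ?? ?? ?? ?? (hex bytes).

MEM[0x0c,0x00,0x02,0x18] = 01 b8 23 4f

  after D0: wrote 2B at 0x10 = a0f6
  after D1: wrote 4B at 0x15 = 2326594f
  after D2: wrote 3B at 0x11 = 0de201
  after D3: wrote 2B at 0x09 = 01a5
  after D4: wrote 3B at 0x0b = 7501a5
  after D5: wrote 2B at 0x02 = 23f3
query mem[0x0c]=0x01, mem[0x00]=0xb8, mem[0x02]=0x23, mem[0x18]=0x4f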